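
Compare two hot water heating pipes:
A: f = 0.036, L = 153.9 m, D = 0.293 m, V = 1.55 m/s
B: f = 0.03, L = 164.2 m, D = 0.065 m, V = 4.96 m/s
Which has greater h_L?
h_L(A) = 2.315 m, h_L(B) = 95.03 m. Answer: B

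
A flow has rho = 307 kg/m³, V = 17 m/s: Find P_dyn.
Formula: P_{dyn} = \frac{1}{2} \rho V^2
P_dyn = 0.5·307·17²/1000 = 44.36 kPa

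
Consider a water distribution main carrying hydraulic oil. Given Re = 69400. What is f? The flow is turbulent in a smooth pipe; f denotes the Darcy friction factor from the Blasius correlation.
Formula: f = \frac{0.316}{Re^{0.25}}
f = 0.316/69400^0.25 = 0.01947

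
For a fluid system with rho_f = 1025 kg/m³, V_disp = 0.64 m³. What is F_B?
Formula: F_B = \rho_f g V_{disp}
F_B = 1025·9.81·0.64 = 6435 N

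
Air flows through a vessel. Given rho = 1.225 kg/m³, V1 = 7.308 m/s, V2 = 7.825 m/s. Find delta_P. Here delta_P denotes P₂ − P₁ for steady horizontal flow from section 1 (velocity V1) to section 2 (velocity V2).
Formula: \Delta P = \frac{1}{2} \rho (V_1^2 - V_2^2)
delta_P = 0.5·1.225·(7.308² − 7.825²)/1000 = -0.004792 kPa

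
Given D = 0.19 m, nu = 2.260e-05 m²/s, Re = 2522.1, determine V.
Formula: Re = \frac{V D}{\nu}
Substituting knowns: 2522.1 = V·0.19/2.260e-05
Solving for V: V = 2522.1·2.260e-05/0.19 = 0.3 m/s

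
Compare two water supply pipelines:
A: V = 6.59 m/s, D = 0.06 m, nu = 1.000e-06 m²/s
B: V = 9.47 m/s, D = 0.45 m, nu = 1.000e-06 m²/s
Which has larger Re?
Re(A) = 395400, Re(B) = 4.262e+06. Answer: B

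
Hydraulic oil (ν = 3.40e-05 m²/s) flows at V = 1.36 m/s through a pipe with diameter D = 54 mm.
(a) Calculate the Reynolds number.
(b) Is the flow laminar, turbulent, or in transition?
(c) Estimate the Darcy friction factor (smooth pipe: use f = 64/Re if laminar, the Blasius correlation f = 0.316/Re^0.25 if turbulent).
(a) Re = V·D/ν = 1.36·0.054/3.40e-05 = 2160
(b) Flow regime: laminar (Re < 2300)
(c) Friction factor: f = 64/Re = 64/2160 = 0.02963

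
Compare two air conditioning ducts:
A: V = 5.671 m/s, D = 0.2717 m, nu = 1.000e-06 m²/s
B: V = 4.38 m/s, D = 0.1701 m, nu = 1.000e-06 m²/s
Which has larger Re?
Re(A) = 1.541e+06, Re(B) = 745038. Answer: A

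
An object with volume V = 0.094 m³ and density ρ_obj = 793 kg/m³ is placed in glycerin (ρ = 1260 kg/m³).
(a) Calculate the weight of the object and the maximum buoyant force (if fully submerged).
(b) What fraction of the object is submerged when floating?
(a) W=rho_obj*g*V=793*9.81*0.094=731.3 N; F_B(max)=rho*g*V=1260*9.81*0.094=1161.9 N
(b) Floating fraction=rho_obj/rho=793/1260=0.629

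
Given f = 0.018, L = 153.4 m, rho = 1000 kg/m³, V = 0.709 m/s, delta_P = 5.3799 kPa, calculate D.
Formula: \Delta P = f \frac{L}{D} \frac{\rho V^2}{2}
Substituting knowns: 5.3799 = 0.018·(153.4/D)·0.5·1000·0.709²/1000
Solving for D: D = 0.018·153.4·0.5·1000·0.709²/(5.3799·1000) = 0.129 m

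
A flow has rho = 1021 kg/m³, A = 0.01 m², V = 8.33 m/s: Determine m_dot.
Formula: \dot{m} = \rho A V
m_dot = 1021·0.01·8.33 = 85.05 kg/s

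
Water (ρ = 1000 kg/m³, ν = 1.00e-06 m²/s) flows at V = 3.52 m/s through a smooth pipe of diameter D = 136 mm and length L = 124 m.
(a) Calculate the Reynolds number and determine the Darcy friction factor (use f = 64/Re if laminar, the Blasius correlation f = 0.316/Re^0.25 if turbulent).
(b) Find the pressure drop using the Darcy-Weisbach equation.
(a) Re = V·D/ν = 3.52·0.136/1.00e-06 = 478720 → turbulent (Re > 4000); f = 0.316/Re^0.25 = 0.316/478720^0.25 = 0.012013 (Blasius is strictly valid for Re ≲ 1e5; used here as the smooth-pipe estimate the problem specifies)
(b) Darcy-Weisbach: ΔP = f·(L/D)·½ρV²/1000 = 0.012013·(124/0.136)·½·1000·3.52²/1000 = 67.86 kPa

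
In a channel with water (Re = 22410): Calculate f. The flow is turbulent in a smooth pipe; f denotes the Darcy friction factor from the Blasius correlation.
Formula: f = \frac{0.316}{Re^{0.25}}
f = 0.316/22410^0.25 = 0.02583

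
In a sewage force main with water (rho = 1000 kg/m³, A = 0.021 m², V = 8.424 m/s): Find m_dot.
Formula: \dot{m} = \rho A V
m_dot = 1000·0.021·8.424 = 176.9 kg/s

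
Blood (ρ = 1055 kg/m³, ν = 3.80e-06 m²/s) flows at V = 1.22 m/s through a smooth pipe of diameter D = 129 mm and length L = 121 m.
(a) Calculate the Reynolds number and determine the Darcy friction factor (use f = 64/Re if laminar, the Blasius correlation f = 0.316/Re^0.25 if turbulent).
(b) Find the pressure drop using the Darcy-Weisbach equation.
(a) Re = V·D/ν = 1.22·0.129/3.80e-06 = 41416 → turbulent (Re > 4000); f = 0.316/Re^0.25 = 0.316/41416^0.25 = 0.022151
(b) Darcy-Weisbach: ΔP = f·(L/D)·½ρV²/1000 = 0.022151·(121/0.129)·½·1055·1.22²/1000 = 16.31 kPa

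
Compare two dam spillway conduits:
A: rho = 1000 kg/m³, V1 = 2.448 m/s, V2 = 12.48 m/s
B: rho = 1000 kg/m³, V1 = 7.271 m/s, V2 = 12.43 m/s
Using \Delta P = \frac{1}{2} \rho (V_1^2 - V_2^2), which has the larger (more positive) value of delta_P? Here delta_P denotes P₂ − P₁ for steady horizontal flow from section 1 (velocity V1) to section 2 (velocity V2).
delta_P(A) = -74.88 kPa, delta_P(B) = -50.82 kPa. Answer: B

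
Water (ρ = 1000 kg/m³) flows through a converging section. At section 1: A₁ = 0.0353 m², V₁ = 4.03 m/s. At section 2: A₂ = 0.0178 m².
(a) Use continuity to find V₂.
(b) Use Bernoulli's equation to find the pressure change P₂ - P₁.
(a) Continuity: A₁V₁=A₂V₂ -> V₂=A₁V₁/A₂=0.0353*4.03/0.0178=7.99 m/s
(b) Bernoulli: P₂-P₁=0.5*rho*(V₁^2-V₂^2)/1000=0.5*1000*(4.03^2-7.99^2)/1000=-23.8 kPa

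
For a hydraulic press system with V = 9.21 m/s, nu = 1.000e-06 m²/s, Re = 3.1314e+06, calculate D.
Formula: Re = \frac{V D}{\nu}
Substituting knowns: 3.1314e+06 = 9.21·D/1.000e-06
Solving for D: D = 3.1314e+06·1.000e-06/9.21 = 0.34 m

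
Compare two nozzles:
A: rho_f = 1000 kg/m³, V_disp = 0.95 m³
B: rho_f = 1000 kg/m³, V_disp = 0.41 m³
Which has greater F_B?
F_B(A) = 9320 N, F_B(B) = 4022 N. Answer: A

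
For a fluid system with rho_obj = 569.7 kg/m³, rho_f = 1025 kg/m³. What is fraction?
Formula: f_{sub} = \frac{\rho_{obj}}{\rho_f}
fraction = 569.7/1025 = 0.5558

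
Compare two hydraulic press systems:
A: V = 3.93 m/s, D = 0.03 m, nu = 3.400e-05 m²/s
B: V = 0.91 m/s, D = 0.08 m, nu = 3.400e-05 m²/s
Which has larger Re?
Re(A) = 3468, Re(B) = 2141. Answer: A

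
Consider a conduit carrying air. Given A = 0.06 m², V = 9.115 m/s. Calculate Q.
Formula: Q = A V
Q = 0.06·9.115·1000 = 546.9 L/s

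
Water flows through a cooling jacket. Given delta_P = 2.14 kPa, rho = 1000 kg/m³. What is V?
Formula: V = \sqrt{\frac{2 \Delta P}{\rho}}
V = √(2·(2.14·1000)/1000) = 2.069 m/s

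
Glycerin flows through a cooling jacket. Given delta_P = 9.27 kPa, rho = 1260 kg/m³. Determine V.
Formula: V = \sqrt{\frac{2 \Delta P}{\rho}}
V = √(2·(9.27·1000)/1260) = 3.836 m/s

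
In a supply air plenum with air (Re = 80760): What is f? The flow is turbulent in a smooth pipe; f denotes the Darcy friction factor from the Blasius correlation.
Formula: f = \frac{0.316}{Re^{0.25}}
f = 0.316/80760^0.25 = 0.01875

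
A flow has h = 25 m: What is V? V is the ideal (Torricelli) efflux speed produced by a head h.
Formula: V = \sqrt{2 g h}
V = √(2·9.81·25) = 22.15 m/s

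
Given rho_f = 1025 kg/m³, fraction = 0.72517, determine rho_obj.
Formula: f_{sub} = \frac{\rho_{obj}}{\rho_f}
Substituting knowns: 0.72517 = rho_obj/1025
Solving for rho_obj: rho_obj = 0.72517·1025 = 743.3 kg/m³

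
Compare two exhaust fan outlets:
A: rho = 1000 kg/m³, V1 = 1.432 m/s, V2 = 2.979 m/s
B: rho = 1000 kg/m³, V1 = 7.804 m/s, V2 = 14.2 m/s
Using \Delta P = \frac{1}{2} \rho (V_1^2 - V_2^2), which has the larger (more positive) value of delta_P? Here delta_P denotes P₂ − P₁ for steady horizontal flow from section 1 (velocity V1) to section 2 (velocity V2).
delta_P(A) = -3.412 kPa, delta_P(B) = -70.37 kPa. Answer: A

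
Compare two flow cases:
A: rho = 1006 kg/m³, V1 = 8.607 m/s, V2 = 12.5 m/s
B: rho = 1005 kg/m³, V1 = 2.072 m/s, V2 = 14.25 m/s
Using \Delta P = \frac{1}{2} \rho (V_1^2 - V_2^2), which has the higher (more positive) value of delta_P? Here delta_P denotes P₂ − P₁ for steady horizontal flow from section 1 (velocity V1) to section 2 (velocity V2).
delta_P(A) = -41.33 kPa, delta_P(B) = -99.88 kPa. Answer: A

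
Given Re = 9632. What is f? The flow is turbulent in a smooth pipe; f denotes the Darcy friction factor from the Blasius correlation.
Formula: f = \frac{0.316}{Re^{0.25}}
f = 0.316/9632^0.25 = 0.0319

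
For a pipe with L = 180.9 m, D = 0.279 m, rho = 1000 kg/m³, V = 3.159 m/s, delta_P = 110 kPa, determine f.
Formula: \Delta P = f \frac{L}{D} \frac{\rho V^2}{2}
Substituting knowns: 110 = f·(180.9/0.279)·0.5·1000·3.159²/1000
Solving for f: f = (110·1000)/((180.9/0.279)·0.5·1000·3.159²) = 0.034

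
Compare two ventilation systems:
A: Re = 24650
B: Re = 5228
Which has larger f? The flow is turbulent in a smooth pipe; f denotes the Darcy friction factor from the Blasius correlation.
f(A) = 0.02522, f(B) = 0.03716. Answer: B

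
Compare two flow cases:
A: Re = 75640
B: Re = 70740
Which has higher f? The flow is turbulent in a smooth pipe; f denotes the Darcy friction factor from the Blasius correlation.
f(A) = 0.01905, f(B) = 0.01938. Answer: B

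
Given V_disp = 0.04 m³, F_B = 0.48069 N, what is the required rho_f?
Formula: F_B = \rho_f g V_{disp}
Substituting knowns: 0.48069 = rho_f·9.81·0.04
Solving for rho_f: rho_f = 0.48069/(9.81·0.04) = 1.225 kg/m³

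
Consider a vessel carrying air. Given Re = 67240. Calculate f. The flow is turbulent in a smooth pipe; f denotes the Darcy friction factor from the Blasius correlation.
Formula: f = \frac{0.316}{Re^{0.25}}
f = 0.316/67240^0.25 = 0.01962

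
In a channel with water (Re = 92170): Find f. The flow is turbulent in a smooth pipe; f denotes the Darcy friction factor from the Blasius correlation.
Formula: f = \frac{0.316}{Re^{0.25}}
f = 0.316/92170^0.25 = 0.01814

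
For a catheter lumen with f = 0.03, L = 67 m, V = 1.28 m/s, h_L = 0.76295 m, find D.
Formula: h_L = f \frac{L}{D} \frac{V^2}{2g}
Substituting knowns: 0.76295 = 0.03·(67/D)·1.28²/(2·9.81)
Solving for D: D = 0.03·67·1.28²/(2·9.81·0.76295) = 0.22 m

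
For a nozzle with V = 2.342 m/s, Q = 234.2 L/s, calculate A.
Formula: Q = A V
Substituting knowns: 234.2 = A·2.342·1000
Solving for A: A = (234.2/1000)/2.342 = 0.1 m²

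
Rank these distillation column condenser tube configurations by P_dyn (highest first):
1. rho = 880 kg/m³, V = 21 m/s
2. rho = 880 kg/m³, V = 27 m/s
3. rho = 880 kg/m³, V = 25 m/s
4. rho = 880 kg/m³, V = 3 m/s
Case 1: P_dyn = 194 kPa
Case 2: P_dyn = 320.8 kPa
Case 3: P_dyn = 275 kPa
Case 4: P_dyn = 3.96 kPa
Ranking (highest first): 2, 3, 1, 4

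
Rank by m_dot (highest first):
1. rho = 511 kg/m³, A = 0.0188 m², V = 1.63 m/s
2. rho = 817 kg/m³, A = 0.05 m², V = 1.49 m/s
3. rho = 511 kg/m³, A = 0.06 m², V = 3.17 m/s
Case 1: m_dot = 15.66 kg/s
Case 2: m_dot = 60.87 kg/s
Case 3: m_dot = 97.19 kg/s
Ranking (highest first): 3, 2, 1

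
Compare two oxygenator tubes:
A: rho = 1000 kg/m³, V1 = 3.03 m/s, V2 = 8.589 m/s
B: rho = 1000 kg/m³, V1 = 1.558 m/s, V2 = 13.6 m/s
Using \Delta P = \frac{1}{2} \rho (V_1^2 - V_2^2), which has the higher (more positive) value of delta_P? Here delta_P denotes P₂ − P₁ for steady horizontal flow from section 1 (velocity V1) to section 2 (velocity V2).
delta_P(A) = -32.3 kPa, delta_P(B) = -91.27 kPa. Answer: A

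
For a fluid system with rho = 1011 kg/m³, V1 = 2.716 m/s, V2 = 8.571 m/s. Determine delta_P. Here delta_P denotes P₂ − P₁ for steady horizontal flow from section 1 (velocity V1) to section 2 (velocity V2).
Formula: \Delta P = \frac{1}{2} \rho (V_1^2 - V_2^2)
delta_P = 0.5·1011·(2.716² − 8.571²)/1000 = -33.41 kPa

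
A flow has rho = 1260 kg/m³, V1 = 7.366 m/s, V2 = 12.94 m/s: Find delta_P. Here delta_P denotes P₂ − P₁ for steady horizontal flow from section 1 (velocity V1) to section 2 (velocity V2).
Formula: \Delta P = \frac{1}{2} \rho (V_1^2 - V_2^2)
delta_P = 0.5·1260·(7.366² − 12.94²)/1000 = -71.31 kPa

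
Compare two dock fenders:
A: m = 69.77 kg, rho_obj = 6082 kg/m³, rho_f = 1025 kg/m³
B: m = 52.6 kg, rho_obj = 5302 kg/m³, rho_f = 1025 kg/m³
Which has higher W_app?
W_app(A) = 569.1 N, W_app(B) = 416.3 N. Answer: A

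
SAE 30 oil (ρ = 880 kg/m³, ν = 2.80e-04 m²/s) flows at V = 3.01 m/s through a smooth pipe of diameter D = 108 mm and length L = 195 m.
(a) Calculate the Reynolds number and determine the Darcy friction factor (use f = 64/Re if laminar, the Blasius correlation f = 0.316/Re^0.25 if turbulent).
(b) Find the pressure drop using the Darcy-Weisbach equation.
(a) Re = V·D/ν = 3.01·0.108/2.80e-04 = 1161 → laminar (Re < 2300); f = 64/Re = 64/1161 = 0.055125
(b) Darcy-Weisbach: ΔP = f·(L/D)·½ρV²/1000 = 0.055125·(195/0.108)·½·880·3.01²/1000 = 396.8 kPa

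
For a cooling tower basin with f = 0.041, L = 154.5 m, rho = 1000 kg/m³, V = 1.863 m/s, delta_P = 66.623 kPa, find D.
Formula: \Delta P = f \frac{L}{D} \frac{\rho V^2}{2}
Substituting knowns: 66.623 = 0.041·(154.5/D)·0.5·1000·1.863²/1000
Solving for D: D = 0.041·154.5·0.5·1000·1.863²/(66.623·1000) = 0.165 m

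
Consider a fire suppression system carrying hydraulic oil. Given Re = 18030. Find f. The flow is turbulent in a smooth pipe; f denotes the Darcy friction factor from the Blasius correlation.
Formula: f = \frac{0.316}{Re^{0.25}}
f = 0.316/18030^0.25 = 0.02727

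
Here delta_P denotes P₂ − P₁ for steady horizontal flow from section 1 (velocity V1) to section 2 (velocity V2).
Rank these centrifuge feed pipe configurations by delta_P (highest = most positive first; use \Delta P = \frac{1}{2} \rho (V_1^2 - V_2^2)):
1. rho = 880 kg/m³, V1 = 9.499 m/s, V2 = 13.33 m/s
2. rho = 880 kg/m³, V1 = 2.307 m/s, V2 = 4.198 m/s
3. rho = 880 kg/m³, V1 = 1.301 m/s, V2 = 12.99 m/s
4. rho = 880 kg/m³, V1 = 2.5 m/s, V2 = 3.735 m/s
Case 1: delta_P = -38.48 kPa
Case 2: delta_P = -5.412 kPa
Case 3: delta_P = -73.5 kPa
Case 4: delta_P = -3.388 kPa
Ranking (highest first): 4, 2, 1, 3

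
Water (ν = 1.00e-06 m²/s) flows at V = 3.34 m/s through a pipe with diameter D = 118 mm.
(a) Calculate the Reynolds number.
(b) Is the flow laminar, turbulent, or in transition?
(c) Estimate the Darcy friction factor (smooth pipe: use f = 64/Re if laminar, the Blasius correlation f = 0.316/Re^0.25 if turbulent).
(a) Re = V·D/ν = 3.34·0.118/1.00e-06 = 394120
(b) Flow regime: turbulent (Re > 4000)
(c) Friction factor: f = 0.316/Re^0.25 = 0.316/394120^0.25 = 0.01261 (Blasius is strictly valid for Re ≲ 1e5; used here as the smooth-pipe estimate the problem specifies)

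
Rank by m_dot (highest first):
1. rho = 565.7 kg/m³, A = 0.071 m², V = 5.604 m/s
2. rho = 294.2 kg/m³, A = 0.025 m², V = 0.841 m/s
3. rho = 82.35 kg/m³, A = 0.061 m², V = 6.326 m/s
Case 1: m_dot = 225.1 kg/s
Case 2: m_dot = 6.186 kg/s
Case 3: m_dot = 31.78 kg/s
Ranking (highest first): 1, 3, 2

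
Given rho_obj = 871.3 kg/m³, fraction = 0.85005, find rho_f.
Formula: f_{sub} = \frac{\rho_{obj}}{\rho_f}
Substituting knowns: 0.85005 = 871.3/rho_f
Solving for rho_f: rho_f = 871.3/0.85005 = 1025 kg/m³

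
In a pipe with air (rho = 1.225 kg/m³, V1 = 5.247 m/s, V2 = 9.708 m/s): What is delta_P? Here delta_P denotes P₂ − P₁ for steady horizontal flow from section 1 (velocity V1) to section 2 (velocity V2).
Formula: \Delta P = \frac{1}{2} \rho (V_1^2 - V_2^2)
delta_P = 0.5·1.225·(5.247² − 9.708²)/1000 = -0.04086 kPa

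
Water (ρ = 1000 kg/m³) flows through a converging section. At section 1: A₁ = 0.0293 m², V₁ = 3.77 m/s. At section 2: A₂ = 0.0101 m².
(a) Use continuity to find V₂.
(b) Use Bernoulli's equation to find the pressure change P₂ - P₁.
(a) Continuity: A₁V₁=A₂V₂ -> V₂=A₁V₁/A₂=0.0293*3.77/0.0101=10.94 m/s
(b) Bernoulli: P₂-P₁=0.5*rho*(V₁^2-V₂^2)/1000=0.5*1000*(3.77^2-10.94^2)/1000=-52.74 kPa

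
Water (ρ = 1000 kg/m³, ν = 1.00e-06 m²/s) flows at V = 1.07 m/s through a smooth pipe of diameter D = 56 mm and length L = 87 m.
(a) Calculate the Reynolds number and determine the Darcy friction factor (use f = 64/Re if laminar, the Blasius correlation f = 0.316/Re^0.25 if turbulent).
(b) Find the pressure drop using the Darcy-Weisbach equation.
(a) Re = V·D/ν = 1.07·0.056/1.00e-06 = 59920 → turbulent (Re > 4000); f = 0.316/Re^0.25 = 0.316/59920^0.25 = 0.020197
(b) Darcy-Weisbach: ΔP = f·(L/D)·½ρV²/1000 = 0.020197·(87/0.056)·½·1000·1.07²/1000 = 17.96 kPa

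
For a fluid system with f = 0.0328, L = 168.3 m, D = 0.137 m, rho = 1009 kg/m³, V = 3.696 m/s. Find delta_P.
Formula: \Delta P = f \frac{L}{D} \frac{\rho V^2}{2}
delta_P = 0.0328·(168.3/0.137)·0.5·1009·3.696²/1000 = 277.7 kPa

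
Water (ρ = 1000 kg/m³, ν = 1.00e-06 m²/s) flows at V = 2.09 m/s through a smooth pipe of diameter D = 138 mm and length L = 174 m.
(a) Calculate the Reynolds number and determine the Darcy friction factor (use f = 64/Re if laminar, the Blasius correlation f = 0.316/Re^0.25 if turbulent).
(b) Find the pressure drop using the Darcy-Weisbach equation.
(a) Re = V·D/ν = 2.09·0.138/1.00e-06 = 288420 → turbulent (Re > 4000); f = 0.316/Re^0.25 = 0.316/288420^0.25 = 0.013636 (Blasius is strictly valid for Re ≲ 1e5; used here as the smooth-pipe estimate the problem specifies)
(b) Darcy-Weisbach: ΔP = f·(L/D)·½ρV²/1000 = 0.013636·(174/0.138)·½·1000·2.09²/1000 = 37.55 kPa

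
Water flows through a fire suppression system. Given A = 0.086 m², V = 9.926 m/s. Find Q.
Formula: Q = A V
Q = 0.086·9.926·1000 = 853.6 L/s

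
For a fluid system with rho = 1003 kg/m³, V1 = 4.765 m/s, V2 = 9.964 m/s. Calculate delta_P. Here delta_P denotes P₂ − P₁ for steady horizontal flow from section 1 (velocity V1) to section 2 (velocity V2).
Formula: \Delta P = \frac{1}{2} \rho (V_1^2 - V_2^2)
delta_P = 0.5·1003·(4.765² − 9.964²)/1000 = -38.4 kPa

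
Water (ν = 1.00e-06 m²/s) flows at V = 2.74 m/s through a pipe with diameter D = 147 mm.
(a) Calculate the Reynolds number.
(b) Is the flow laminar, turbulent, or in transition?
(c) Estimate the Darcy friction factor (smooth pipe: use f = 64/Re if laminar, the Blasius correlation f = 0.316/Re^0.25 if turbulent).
(a) Re = V·D/ν = 2.74·0.147/1.00e-06 = 402780
(b) Flow regime: turbulent (Re > 4000)
(c) Friction factor: f = 0.316/Re^0.25 = 0.316/402780^0.25 = 0.01254 (Blasius is strictly valid for Re ≲ 1e5; used here as the smooth-pipe estimate the problem specifies)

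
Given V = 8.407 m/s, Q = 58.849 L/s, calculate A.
Formula: Q = A V
Substituting knowns: 58.849 = A·8.407·1000
Solving for A: A = (58.849/1000)/8.407 = 0.007 m²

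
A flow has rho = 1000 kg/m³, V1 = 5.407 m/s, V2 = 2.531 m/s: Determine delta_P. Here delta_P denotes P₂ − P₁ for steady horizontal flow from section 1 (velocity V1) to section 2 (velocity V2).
Formula: \Delta P = \frac{1}{2} \rho (V_1^2 - V_2^2)
delta_P = 0.5·1000·(5.407² − 2.531²)/1000 = 11.41 kPa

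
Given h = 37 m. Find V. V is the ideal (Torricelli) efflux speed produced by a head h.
Formula: V = \sqrt{2 g h}
V = √(2·9.81·37) = 26.94 m/s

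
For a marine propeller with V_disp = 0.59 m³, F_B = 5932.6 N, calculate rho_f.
Formula: F_B = \rho_f g V_{disp}
Substituting knowns: 5932.6 = rho_f·9.81·0.59
Solving for rho_f: rho_f = 5932.6/(9.81·0.59) = 1025 kg/m³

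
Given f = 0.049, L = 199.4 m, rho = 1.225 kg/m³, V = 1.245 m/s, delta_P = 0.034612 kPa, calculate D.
Formula: \Delta P = f \frac{L}{D} \frac{\rho V^2}{2}
Substituting knowns: 0.034612 = 0.049·(199.4/D)·0.5·1.225·1.245²/1000
Solving for D: D = 0.049·199.4·0.5·1.225·1.245²/(0.034612·1000) = 0.268 m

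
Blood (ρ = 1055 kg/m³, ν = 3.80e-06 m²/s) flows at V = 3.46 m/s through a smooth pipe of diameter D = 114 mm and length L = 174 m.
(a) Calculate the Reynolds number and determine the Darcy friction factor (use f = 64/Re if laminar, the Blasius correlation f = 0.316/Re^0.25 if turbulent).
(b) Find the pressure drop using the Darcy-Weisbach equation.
(a) Re = V·D/ν = 3.46·0.114/3.80e-06 = 103800 → turbulent (Re > 4000); f = 0.316/Re^0.25 = 0.316/103800^0.25 = 0.017605 (Blasius is strictly valid for Re ≲ 1e5; used here as the smooth-pipe estimate the problem specifies)
(b) Darcy-Weisbach: ΔP = f·(L/D)·½ρV²/1000 = 0.017605·(174/0.114)·½·1055·3.46²/1000 = 169.7 kPa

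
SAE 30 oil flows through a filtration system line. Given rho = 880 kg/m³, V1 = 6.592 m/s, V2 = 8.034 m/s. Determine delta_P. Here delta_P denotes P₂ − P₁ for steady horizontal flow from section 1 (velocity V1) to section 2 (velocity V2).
Formula: \Delta P = \frac{1}{2} \rho (V_1^2 - V_2^2)
delta_P = 0.5·880·(6.592² − 8.034²)/1000 = -9.28 kPa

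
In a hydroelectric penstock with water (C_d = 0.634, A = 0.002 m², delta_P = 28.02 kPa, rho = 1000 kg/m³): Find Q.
Formula: Q = C_d A \sqrt{\frac{2 \Delta P}{\rho}}
Q = 0.634·0.002·√(2·(28.02·1000)/1000)·1000 = 9.492 L/s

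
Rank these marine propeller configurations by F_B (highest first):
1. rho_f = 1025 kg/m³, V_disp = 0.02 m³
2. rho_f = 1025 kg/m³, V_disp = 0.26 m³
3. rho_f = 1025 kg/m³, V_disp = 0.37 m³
Case 1: F_B = 201.1 N
Case 2: F_B = 2614 N
Case 3: F_B = 3720 N
Ranking (highest first): 3, 2, 1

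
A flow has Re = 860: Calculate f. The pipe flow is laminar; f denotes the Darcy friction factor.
Formula: f = \frac{64}{Re}
f = 64/860 = 0.07442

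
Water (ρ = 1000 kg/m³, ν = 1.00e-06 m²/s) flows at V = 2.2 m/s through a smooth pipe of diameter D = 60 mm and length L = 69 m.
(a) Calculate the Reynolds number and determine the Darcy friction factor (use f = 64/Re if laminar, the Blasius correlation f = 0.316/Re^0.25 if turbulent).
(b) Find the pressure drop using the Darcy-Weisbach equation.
(a) Re = V·D/ν = 2.2·0.06/1.00e-06 = 132000 → turbulent (Re > 4000); f = 0.316/Re^0.25 = 0.316/132000^0.25 = 0.016578 (Blasius is strictly valid for Re ≲ 1e5; used here as the smooth-pipe estimate the problem specifies)
(b) Darcy-Weisbach: ΔP = f·(L/D)·½ρV²/1000 = 0.016578·(69/0.060)·½·1000·2.2²/1000 = 46.14 kPa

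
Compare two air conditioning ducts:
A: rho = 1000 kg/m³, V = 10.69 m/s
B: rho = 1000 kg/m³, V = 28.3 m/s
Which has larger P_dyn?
P_dyn(A) = 57.14 kPa, P_dyn(B) = 400.4 kPa. Answer: B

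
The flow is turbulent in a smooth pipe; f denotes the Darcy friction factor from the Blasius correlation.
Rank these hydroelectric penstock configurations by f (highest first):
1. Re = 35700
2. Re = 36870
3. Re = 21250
Case 1: f = 0.02299
Case 2: f = 0.0228
Case 3: f = 0.02617
Ranking (highest first): 3, 1, 2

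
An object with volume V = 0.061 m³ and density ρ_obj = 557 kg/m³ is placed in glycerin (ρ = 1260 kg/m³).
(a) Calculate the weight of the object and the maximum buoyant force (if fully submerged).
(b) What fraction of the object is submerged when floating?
(a) W=rho_obj*g*V=557*9.81*0.061=333.3 N; F_B(max)=rho*g*V=1260*9.81*0.061=754.0 N
(b) Floating fraction=rho_obj/rho=557/1260=0.442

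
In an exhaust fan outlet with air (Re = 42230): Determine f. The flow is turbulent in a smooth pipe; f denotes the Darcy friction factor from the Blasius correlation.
Formula: f = \frac{0.316}{Re^{0.25}}
f = 0.316/42230^0.25 = 0.02204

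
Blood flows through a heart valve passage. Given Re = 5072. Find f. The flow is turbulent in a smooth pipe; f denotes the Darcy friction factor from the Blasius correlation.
Formula: f = \frac{0.316}{Re^{0.25}}
f = 0.316/5072^0.25 = 0.03744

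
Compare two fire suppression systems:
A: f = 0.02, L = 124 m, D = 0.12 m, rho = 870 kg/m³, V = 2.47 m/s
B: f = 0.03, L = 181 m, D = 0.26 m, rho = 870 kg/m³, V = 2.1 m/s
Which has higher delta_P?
delta_P(A) = 54.85 kPa, delta_P(B) = 40.06 kPa. Answer: A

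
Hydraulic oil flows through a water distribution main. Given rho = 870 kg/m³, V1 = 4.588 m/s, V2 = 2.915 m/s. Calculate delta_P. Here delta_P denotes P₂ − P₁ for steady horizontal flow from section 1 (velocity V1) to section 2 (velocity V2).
Formula: \Delta P = \frac{1}{2} \rho (V_1^2 - V_2^2)
delta_P = 0.5·870·(4.588² − 2.915²)/1000 = 5.46 kPa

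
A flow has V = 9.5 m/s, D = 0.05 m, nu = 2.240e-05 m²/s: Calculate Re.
Formula: Re = \frac{V D}{\nu}
Re = 9.5·0.05/2.240e-05 = 21205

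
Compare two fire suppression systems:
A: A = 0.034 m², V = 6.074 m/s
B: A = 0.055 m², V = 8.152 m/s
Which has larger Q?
Q(A) = 206.5 L/s, Q(B) = 448.4 L/s. Answer: B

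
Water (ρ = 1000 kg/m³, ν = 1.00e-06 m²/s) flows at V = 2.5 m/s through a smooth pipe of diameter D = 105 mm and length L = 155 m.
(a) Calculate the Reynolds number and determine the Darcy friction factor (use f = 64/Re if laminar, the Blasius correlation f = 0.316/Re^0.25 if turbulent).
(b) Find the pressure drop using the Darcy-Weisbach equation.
(a) Re = V·D/ν = 2.5·0.105/1.00e-06 = 262500 → turbulent (Re > 4000); f = 0.316/Re^0.25 = 0.316/262500^0.25 = 0.013961 (Blasius is strictly valid for Re ≲ 1e5; used here as the smooth-pipe estimate the problem specifies)
(b) Darcy-Weisbach: ΔP = f·(L/D)·½ρV²/1000 = 0.013961·(155/0.105)·½·1000·2.5²/1000 = 64.4 kPa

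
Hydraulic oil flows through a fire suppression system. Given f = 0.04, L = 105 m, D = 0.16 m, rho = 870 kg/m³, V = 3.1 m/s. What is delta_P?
Formula: \Delta P = f \frac{L}{D} \frac{\rho V^2}{2}
delta_P = 0.04·(105/0.16)·0.5·870·3.1²/1000 = 109.7 kPa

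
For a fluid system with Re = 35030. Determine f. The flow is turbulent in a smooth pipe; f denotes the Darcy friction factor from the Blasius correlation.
Formula: f = \frac{0.316}{Re^{0.25}}
f = 0.316/35030^0.25 = 0.0231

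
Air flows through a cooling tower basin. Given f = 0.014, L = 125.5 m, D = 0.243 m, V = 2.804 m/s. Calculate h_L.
Formula: h_L = f \frac{L}{D} \frac{V^2}{2g}
h_L = 0.014·(125.5/0.243)·2.804²/(2·9.81) = 2.897 m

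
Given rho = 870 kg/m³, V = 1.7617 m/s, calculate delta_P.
Formula: V = \sqrt{\frac{2 \Delta P}{\rho}}
Substituting knowns: 1.7617 = √(2·(delta_P·1000)/870)
Solving for delta_P: delta_P = 1.7617²·870/2/1000 = 1.35 kPa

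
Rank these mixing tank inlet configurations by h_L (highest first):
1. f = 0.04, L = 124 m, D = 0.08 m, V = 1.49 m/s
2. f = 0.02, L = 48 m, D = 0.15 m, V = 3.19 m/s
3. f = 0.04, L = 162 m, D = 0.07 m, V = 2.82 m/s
Case 1: h_L = 7.016 m
Case 2: h_L = 3.319 m
Case 3: h_L = 37.52 m
Ranking (highest first): 3, 1, 2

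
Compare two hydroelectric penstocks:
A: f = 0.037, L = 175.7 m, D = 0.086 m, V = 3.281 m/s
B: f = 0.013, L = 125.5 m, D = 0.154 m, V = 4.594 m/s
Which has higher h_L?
h_L(A) = 41.48 m, h_L(B) = 11.4 m. Answer: A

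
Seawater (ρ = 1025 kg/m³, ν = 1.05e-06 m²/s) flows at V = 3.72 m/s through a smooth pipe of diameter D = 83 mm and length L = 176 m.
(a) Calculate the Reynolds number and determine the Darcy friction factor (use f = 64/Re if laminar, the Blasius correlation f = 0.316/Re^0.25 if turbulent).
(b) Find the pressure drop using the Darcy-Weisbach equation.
(a) Re = V·D/ν = 3.72·0.083/1.05e-06 = 294060 → turbulent (Re > 4000); f = 0.316/Re^0.25 = 0.316/294060^0.25 = 0.01357 (Blasius is strictly valid for Re ≲ 1e5; used here as the smooth-pipe estimate the problem specifies)
(b) Darcy-Weisbach: ΔP = f·(L/D)·½ρV²/1000 = 0.01357·(176/0.083)·½·1025·3.72²/1000 = 204.1 kPa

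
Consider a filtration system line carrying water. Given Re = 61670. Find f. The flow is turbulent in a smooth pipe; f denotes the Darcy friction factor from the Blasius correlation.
Formula: f = \frac{0.316}{Re^{0.25}}
f = 0.316/61670^0.25 = 0.02005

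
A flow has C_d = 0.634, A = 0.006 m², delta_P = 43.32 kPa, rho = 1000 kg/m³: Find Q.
Formula: Q = C_d A \sqrt{\frac{2 \Delta P}{\rho}}
Q = 0.634·0.006·√(2·(43.32·1000)/1000)·1000 = 35.41 L/s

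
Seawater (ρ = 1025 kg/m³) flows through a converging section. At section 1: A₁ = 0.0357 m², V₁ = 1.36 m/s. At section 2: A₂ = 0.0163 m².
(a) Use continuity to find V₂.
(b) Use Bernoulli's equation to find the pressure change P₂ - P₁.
(a) Continuity: A₁V₁=A₂V₂ -> V₂=A₁V₁/A₂=0.0357*1.36/0.0163=2.98 m/s
(b) Bernoulli: P₂-P₁=0.5*rho*(V₁^2-V₂^2)/1000=0.5*1025*(1.36^2-2.98^2)/1000=-3.603 kPa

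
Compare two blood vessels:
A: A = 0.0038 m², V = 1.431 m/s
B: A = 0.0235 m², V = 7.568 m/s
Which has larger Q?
Q(A) = 5.438 L/s, Q(B) = 177.8 L/s. Answer: B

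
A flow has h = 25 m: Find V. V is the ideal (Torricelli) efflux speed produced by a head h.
Formula: V = \sqrt{2 g h}
V = √(2·9.81·25) = 22.15 m/s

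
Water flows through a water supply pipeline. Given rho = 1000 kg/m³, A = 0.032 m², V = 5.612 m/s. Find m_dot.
Formula: \dot{m} = \rho A V
m_dot = 1000·0.032·5.612 = 179.6 kg/s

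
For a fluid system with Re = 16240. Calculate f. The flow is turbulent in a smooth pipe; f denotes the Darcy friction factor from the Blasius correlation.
Formula: f = \frac{0.316}{Re^{0.25}}
f = 0.316/16240^0.25 = 0.02799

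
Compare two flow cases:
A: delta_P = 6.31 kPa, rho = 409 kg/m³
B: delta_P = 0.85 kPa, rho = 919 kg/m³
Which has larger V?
V(A) = 5.555 m/s, V(B) = 1.36 m/s. Answer: A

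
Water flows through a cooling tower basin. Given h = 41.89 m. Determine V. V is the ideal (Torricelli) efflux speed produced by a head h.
Formula: V = \sqrt{2 g h}
V = √(2·9.81·41.89) = 28.67 m/s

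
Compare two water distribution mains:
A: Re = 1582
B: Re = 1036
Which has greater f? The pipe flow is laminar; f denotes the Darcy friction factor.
f(A) = 0.04046, f(B) = 0.06178. Answer: B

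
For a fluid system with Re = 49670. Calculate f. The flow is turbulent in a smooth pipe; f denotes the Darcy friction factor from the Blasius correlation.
Formula: f = \frac{0.316}{Re^{0.25}}
f = 0.316/49670^0.25 = 0.02117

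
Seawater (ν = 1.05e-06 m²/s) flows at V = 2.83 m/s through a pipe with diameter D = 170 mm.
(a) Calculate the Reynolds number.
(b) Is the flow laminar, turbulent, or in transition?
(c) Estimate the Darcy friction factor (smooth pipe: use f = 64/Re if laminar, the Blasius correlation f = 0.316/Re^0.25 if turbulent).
(a) Re = V·D/ν = 2.83·0.17/1.05e-06 = 458190
(b) Flow regime: turbulent (Re > 4000)
(c) Friction factor: f = 0.316/Re^0.25 = 0.316/458190^0.25 = 0.01215 (Blasius is strictly valid for Re ≲ 1e5; used here as the smooth-pipe estimate the problem specifies)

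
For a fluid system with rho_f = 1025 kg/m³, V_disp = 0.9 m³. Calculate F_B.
Formula: F_B = \rho_f g V_{disp}
F_B = 1025·9.81·0.9 = 9050 N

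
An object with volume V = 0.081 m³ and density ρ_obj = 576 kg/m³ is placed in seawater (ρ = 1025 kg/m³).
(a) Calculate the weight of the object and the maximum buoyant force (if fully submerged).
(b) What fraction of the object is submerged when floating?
(a) W=rho_obj*g*V=576*9.81*0.081=457.7 N; F_B(max)=rho*g*V=1025*9.81*0.081=814.5 N
(b) Floating fraction=rho_obj/rho=576/1025=0.562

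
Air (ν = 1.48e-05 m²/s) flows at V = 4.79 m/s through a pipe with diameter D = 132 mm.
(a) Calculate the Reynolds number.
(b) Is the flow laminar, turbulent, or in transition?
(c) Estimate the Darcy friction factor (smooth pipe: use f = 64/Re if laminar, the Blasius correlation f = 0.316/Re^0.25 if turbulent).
(a) Re = V·D/ν = 4.79·0.132/1.48e-05 = 42722
(b) Flow regime: turbulent (Re > 4000)
(c) Friction factor: f = 0.316/Re^0.25 = 0.316/42722^0.25 = 0.02198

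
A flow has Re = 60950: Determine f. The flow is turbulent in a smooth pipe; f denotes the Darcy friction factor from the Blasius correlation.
Formula: f = \frac{0.316}{Re^{0.25}}
f = 0.316/60950^0.25 = 0.02011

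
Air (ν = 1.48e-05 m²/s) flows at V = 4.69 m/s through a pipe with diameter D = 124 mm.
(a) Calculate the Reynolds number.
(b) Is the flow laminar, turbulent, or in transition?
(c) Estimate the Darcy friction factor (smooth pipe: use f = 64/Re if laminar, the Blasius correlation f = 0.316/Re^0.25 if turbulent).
(a) Re = V·D/ν = 4.69·0.124/1.48e-05 = 39295
(b) Flow regime: turbulent (Re > 4000)
(c) Friction factor: f = 0.316/Re^0.25 = 0.316/39295^0.25 = 0.02244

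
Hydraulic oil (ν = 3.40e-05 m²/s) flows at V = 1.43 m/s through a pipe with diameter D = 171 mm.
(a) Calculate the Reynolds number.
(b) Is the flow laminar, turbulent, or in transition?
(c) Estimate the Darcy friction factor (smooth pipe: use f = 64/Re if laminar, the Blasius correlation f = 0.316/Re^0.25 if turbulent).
(a) Re = V·D/ν = 1.43·0.171/3.40e-05 = 7192.1
(b) Flow regime: turbulent (Re > 4000)
(c) Friction factor: f = 0.316/Re^0.25 = 0.316/7192.1^0.25 = 0.03431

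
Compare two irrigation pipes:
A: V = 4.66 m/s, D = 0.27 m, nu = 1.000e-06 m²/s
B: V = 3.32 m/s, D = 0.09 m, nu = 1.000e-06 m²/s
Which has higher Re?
Re(A) = 1.258e+06, Re(B) = 298800. Answer: A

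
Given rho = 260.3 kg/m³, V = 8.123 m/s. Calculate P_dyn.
Formula: P_{dyn} = \frac{1}{2} \rho V^2
P_dyn = 0.5·260.3·8.123²/1000 = 8.588 kPa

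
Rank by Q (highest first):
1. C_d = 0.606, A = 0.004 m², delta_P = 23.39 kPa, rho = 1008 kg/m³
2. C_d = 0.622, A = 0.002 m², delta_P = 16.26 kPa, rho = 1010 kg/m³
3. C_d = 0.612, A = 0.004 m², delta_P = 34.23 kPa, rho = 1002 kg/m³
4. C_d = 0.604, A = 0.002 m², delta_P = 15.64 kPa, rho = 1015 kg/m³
Case 1: Q = 16.51 L/s
Case 2: Q = 7.059 L/s
Case 3: Q = 20.23 L/s
Case 4: Q = 6.706 L/s
Ranking (highest first): 3, 1, 2, 4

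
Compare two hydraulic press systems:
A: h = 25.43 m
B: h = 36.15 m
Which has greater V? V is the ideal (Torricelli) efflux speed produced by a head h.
V(A) = 22.34 m/s, V(B) = 26.63 m/s. Answer: B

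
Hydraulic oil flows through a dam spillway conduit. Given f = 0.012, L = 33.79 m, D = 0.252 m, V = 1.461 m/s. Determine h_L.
Formula: h_L = f \frac{L}{D} \frac{V^2}{2g}
h_L = 0.012·(33.79/0.252)·1.461²/(2·9.81) = 0.1751 m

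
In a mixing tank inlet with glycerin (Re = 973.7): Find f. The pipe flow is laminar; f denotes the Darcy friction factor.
Formula: f = \frac{64}{Re}
f = 64/973.7 = 0.06573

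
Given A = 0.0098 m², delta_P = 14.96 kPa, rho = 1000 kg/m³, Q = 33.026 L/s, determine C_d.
Formula: Q = C_d A \sqrt{\frac{2 \Delta P}{\rho}}
Substituting knowns: 33.026 = C_d·0.0098·√(2·(14.96·1000)/1000)·1000
Solving for C_d: C_d = (33.026/1000)/(0.0098·√(2·(14.96·1000)/1000)) = 0.6161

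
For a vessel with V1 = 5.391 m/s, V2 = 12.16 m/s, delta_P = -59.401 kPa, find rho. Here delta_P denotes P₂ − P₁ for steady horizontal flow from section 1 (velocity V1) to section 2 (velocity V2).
Formula: \Delta P = \frac{1}{2} \rho (V_1^2 - V_2^2)
Substituting knowns: -59.401 = 0.5·rho·(5.391² − 12.16²)/1000
Solving for rho: rho = 2·(-59.401·1000)/(5.391² − 12.16²) = 1000 kg/m³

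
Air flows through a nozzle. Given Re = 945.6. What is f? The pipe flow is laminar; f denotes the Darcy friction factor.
Formula: f = \frac{64}{Re}
f = 64/945.6 = 0.06768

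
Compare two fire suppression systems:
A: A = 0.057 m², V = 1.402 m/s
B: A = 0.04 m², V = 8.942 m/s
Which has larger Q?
Q(A) = 79.91 L/s, Q(B) = 357.7 L/s. Answer: B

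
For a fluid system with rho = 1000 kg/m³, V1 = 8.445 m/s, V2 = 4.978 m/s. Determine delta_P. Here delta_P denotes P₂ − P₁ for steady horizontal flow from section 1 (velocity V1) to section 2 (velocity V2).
Formula: \Delta P = \frac{1}{2} \rho (V_1^2 - V_2^2)
delta_P = 0.5·1000·(8.445² − 4.978²)/1000 = 23.27 kPa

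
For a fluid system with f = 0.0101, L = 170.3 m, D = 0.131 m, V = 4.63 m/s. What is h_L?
Formula: h_L = f \frac{L}{D} \frac{V^2}{2g}
h_L = 0.0101·(170.3/0.131)·4.63²/(2·9.81) = 14.35 m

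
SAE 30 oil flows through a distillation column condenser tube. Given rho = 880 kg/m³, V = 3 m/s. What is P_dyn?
Formula: P_{dyn} = \frac{1}{2} \rho V^2
P_dyn = 0.5·880·3²/1000 = 3.96 kPa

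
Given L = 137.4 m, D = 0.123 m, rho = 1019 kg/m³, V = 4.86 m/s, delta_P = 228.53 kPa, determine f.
Formula: \Delta P = f \frac{L}{D} \frac{\rho V^2}{2}
Substituting knowns: 228.53 = f·(137.4/0.123)·0.5·1019·4.86²/1000
Solving for f: f = (228.53·1000)/((137.4/0.123)·0.5·1019·4.86²) = 0.017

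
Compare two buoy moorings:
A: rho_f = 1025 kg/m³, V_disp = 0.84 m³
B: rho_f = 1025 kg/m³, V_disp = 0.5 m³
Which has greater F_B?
F_B(A) = 8446 N, F_B(B) = 5028 N. Answer: A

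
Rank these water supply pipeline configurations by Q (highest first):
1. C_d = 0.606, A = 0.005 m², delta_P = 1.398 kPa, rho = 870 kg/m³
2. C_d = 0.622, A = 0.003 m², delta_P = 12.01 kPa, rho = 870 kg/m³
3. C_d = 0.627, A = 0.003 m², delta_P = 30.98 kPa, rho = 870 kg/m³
Case 1: Q = 5.432 L/s
Case 2: Q = 9.805 L/s
Case 3: Q = 15.87 L/s
Ranking (highest first): 3, 2, 1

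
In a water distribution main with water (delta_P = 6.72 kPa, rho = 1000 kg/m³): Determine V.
Formula: V = \sqrt{\frac{2 \Delta P}{\rho}}
V = √(2·(6.72·1000)/1000) = 3.666 m/s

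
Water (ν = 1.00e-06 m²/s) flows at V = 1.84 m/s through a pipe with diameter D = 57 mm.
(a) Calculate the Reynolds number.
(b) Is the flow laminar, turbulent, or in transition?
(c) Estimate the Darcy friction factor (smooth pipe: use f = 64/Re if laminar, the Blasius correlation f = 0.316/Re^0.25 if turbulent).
(a) Re = V·D/ν = 1.84·0.057/1.00e-06 = 104880
(b) Flow regime: turbulent (Re > 4000)
(c) Friction factor: f = 0.316/Re^0.25 = 0.316/104880^0.25 = 0.01756 (Blasius is strictly valid for Re ≲ 1e5; used here as the smooth-pipe estimate the problem specifies)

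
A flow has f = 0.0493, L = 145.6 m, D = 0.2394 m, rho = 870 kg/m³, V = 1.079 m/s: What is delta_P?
Formula: \Delta P = f \frac{L}{D} \frac{\rho V^2}{2}
delta_P = 0.0493·(145.6/0.2394)·0.5·870·1.079²/1000 = 15.19 kPa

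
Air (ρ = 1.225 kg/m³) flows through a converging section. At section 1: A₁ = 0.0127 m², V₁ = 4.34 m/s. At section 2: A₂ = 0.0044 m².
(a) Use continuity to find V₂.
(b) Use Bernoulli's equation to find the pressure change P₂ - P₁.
(a) Continuity: A₁V₁=A₂V₂ -> V₂=A₁V₁/A₂=0.0127*4.34/0.0044=12.53 m/s
(b) Bernoulli: P₂-P₁=0.5*rho*(V₁^2-V₂^2)/1000=0.5*1.225*(4.34^2-12.53^2)/1000=-0.08463 kPa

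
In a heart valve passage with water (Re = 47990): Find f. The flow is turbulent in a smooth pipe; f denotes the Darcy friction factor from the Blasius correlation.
Formula: f = \frac{0.316}{Re^{0.25}}
f = 0.316/47990^0.25 = 0.02135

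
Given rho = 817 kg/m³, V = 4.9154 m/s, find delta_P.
Formula: V = \sqrt{\frac{2 \Delta P}{\rho}}
Substituting knowns: 4.9154 = √(2·(delta_P·1000)/817)
Solving for delta_P: delta_P = 4.9154²·817/2/1000 = 9.87 kPa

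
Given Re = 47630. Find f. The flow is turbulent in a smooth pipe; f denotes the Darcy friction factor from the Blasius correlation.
Formula: f = \frac{0.316}{Re^{0.25}}
f = 0.316/47630^0.25 = 0.02139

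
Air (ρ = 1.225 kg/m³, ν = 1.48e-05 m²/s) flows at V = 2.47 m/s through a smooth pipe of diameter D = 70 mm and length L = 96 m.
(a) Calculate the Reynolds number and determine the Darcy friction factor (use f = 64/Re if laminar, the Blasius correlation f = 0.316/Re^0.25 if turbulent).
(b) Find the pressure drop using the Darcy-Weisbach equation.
(a) Re = V·D/ν = 2.47·0.07/1.48e-05 = 11682 → turbulent (Re > 4000); f = 0.316/Re^0.25 = 0.316/11682^0.25 = 0.030395
(b) Darcy-Weisbach: ΔP = f·(L/D)·½ρV²/1000 = 0.030395·(96/0.070)·½·1.225·2.47²/1000 = 0.1558 kPa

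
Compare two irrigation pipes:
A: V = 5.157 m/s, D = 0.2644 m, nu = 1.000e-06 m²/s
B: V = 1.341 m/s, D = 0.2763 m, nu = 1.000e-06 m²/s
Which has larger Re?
Re(A) = 1.364e+06, Re(B) = 370518. Answer: A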